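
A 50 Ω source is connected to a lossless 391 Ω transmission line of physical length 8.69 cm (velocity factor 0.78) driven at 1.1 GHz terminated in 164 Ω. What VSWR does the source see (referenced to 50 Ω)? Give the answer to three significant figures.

λ = v/f = 0.78·c / 1.1 GHz = 0.213 m
βl = 2π·l/λ = 2π × 0.409 = 147°
tan(βl) = -0.648
Z_in = Z_0·(Z_L + jZ_0·tanβl)/(Z_0 + jZ_L·tanβl) = 217 − j194 Ω
Γ_s = (Z_in − Z_s)/(Z_in + Z_s) = (167 − j194)/(267 − j194), |Γ_s| = 0.776
VSWR = (1 + |Γ_s|)/(1 − |Γ_s|)

VSWR ≈ 7.93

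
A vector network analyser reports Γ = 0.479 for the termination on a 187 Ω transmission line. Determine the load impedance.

Z_L ≈ 531 Ω

Z_L = Z_0·(1 + Γ)/(1 − Γ) = 187·(1.48)/(0.521)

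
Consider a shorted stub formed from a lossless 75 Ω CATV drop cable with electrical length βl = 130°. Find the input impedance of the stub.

tan(βl) = -1.19
For a shorted stub, Z_in = jZ_0·tan(βl)

Z_in ≈ −j89.4 Ω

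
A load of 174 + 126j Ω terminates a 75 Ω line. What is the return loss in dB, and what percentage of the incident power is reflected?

RL ≈ 4.82 dB; 33% of incident power reflected

Γ = (99 + j126)/(249 + j126), |Γ| = 0.574
RL = −20·log₁₀(0.574) = 4.82 dB
P_refl/P_inc = |Γ|² = 0.33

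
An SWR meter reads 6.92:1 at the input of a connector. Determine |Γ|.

|Γ| = (S − 1)/(S + 1) = (6.92 − 1)/(6.92 + 1) = 5.92/7.92

|Γ| ≈ 0.747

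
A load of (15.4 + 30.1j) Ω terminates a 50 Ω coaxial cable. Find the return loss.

RL ≈ 3.92 dB

Γ = (-34.6 + j30.1)/(65.4 + j30.1), |Γ| = 0.637
RL = −20·log₁₀|Γ| = −20·log₁₀(0.637)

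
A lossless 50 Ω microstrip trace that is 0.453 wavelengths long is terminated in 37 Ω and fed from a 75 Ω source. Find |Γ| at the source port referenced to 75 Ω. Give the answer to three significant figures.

|Γ| ≈ 0.326

βl = 2π × 0.453 = 163°
tan(βl) = -0.304
Z_in = Z_0·(Z_L + jZ_0·tanβl)/(Z_0 + jZ_L·tanβl) = 38.5 − j6.55 Ω
Γ_s = (Z_in − Z_s)/(Z_in + Z_s) = (-36.5 − j6.55)/(113 − j6.55), |Γ_s| = 0.326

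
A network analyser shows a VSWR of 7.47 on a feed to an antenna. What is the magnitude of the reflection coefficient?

|Γ| ≈ 0.764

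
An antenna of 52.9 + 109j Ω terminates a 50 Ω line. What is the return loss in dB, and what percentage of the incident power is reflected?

RL ≈ 2.76 dB; 52.9% of incident power reflected

Γ = (2.9 + j109)/(102.9 + j109), |Γ| = 0.727
RL = −20·log₁₀(0.727) = 2.76 dB
P_refl/P_inc = |Γ|² = 0.529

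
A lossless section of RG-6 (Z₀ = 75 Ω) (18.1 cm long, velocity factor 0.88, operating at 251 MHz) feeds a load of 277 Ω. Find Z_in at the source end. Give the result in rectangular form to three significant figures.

λ = v/f = 0.88·c / 251 MHz = 1.05 m
βl = 2π·l/λ = 2π × 0.172 = 62°
tan(βl) = tan(62°) = 1.88
Z_in = Z_0·(Z_L + jZ_0·tanβl)/(Z_0 + jZ_L·tanβl)
     = 75·(277 + j141)/(75 + j520)

Z_in ≈ 25.5 − j36.3 Ω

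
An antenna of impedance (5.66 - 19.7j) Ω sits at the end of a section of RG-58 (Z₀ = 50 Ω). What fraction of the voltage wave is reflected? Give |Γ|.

|Γ| ≈ 0.822

Γ = (Z_L − Z_0)/(Z_L + Z_0) = (-44.34 − j19.7)/(55.66 − j19.7)
|Γ| = 48.5/59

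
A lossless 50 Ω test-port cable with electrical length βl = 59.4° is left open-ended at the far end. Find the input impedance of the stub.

tan(βl) = 1.69
For an open-ended stub, Z_in = −jZ_0·cot(βl) = −jZ_0/tan(βl)

Z_in ≈ −j29.6 Ω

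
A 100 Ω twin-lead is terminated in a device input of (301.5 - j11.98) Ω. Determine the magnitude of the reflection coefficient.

Γ = (Z_L − Z_0)/(Z_L + Z_0) = (201.5 − j11.98)/(401.5 − j11.98)
|Γ| = 202/402

|Γ| ≈ 0.503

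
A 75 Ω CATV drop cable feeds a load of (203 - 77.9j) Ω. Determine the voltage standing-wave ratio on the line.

Γ = (Z_L − Z_0)/(Z_L + Z_0) = (128 − j77.9)/(278 − j77.9)
|Γ| = 150/289 = 0.519
VSWR = (1 + |Γ|)/(1 − |Γ|) = 1.52/0.481

VSWR ≈ 3.16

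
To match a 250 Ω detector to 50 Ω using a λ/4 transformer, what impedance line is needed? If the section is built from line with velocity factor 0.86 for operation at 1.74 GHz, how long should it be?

Z_qwt = √(Z_0·R_L) = √(50 × 250) = √12500
λ = 0.86·c/f = 0.148 m, so l = λ/4 = 0.0371 m

Z_qwt ≈ 112 Ω; length ≈ 3.71 cm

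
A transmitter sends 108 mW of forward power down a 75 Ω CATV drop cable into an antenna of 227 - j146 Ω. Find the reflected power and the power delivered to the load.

|Γ| = |(152 − j146)/(302 − j146)| = 0.628
|Γ|² = 0.395
P_refl = |Γ|²·P_inc = 42.6 mW, P_del = (1 − |Γ|²)·P_inc = 65.4 mW

P_reflected ≈ 42.6 mW; P_delivered ≈ 65.4 mW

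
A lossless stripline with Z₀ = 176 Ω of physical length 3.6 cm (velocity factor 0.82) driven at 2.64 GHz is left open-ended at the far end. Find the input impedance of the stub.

Z_in ≈ +j203 Ω

λ = v/f = 0.82·c / 2.64 GHz = 0.0932 m
βl = 2π·l/λ = 2π × 0.386 = 139°
tan(βl) = -0.867
For an open-ended stub, Z_in = −jZ_0·cot(βl) = −jZ_0/tan(βl)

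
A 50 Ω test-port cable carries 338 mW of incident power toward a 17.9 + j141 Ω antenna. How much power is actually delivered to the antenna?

P_delivered ≈ 49.4 mW

|Γ| = |(-32.1 + j141)/(67.9 + j141)| = 0.924
|Γ|² = 0.854
P_refl = |Γ|²·P_inc = 289 mW, P_del = (1 − |Γ|²)·P_inc = 49.4 mW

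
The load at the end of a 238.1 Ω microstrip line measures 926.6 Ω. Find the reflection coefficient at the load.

Γ = 0.591

Γ = (Z_L − Z_0)/(Z_L + Z_0) = (926.6 − 238.1)/(926.6 + 238.1) = 688.5/1165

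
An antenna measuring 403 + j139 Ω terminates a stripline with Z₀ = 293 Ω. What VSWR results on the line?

Γ = (Z_L − Z_0)/(Z_L + Z_0) = (110 + j139)/(696 + j139)
|Γ| = 177/710 = 0.25
VSWR = (1 + |Γ|)/(1 − |Γ|) = 1.25/0.75

VSWR ≈ 1.67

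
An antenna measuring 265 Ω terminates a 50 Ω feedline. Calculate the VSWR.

VSWR ≈ 5.3

Γ = (265 − 50)/(265 + 50) = 0.683
VSWR = (1 + 0.683)/(1 − 0.683)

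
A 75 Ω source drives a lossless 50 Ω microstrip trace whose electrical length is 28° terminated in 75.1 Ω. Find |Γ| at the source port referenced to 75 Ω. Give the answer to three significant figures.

tan(βl) = 0.532
Z_in = Z_0·(Z_L + jZ_0·tanβl)/(Z_0 + jZ_L·tanβl) = 58.8 − j20.4 Ω
Γ_s = (Z_in − Z_s)/(Z_in + Z_s) = (-16.2 − j20.4)/(134 − j20.4), |Γ_s| = 0.192

|Γ| ≈ 0.192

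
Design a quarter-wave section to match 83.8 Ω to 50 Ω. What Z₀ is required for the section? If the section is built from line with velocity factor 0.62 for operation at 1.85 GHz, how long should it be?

Z_qwt = √(Z_0·R_L) = √(50 × 83.8) = √4190
λ = 0.62·c/f = 0.101 m, so l = λ/4 = 0.0251 m

Z_qwt ≈ 64.7 Ω; length ≈ 2.51 cm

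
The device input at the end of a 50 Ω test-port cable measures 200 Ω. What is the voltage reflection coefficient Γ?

Γ = (Z_L − Z_0)/(Z_L + Z_0) = (200 − 50)/(200 + 50) = 150/250

Γ = 0.6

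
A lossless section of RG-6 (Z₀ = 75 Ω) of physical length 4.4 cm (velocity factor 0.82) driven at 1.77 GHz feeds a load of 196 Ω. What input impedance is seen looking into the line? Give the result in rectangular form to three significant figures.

λ = v/f = 0.82·c / 1.77 GHz = 0.139 m
βl = 2π·l/λ = 2π × 0.317 = 114°
tan(βl) = tan(114°) = -2.25
Z_in = Z_0·(Z_L + jZ_0·tanβl)/(Z_0 + jZ_L·tanβl)
     = 75·(196 − j169)/(75 − j441)

Z_in ≈ 33.4 + j27.7 Ω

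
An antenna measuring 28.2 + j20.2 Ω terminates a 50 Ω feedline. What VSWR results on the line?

VSWR ≈ 2.16

Γ = (Z_L − Z_0)/(Z_L + Z_0) = (-21.8 + j20.2)/(78.2 + j20.2)
|Γ| = 29.7/80.8 = 0.368
VSWR = (1 + |Γ|)/(1 − |Γ|) = 1.37/0.632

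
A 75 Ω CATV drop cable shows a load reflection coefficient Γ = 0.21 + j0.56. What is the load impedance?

Z_L ≈ 51.4 + j89.6 Ω

Z_L = Z_0·(1 + Γ)/(1 − Γ) = 75·(1.21 + j0.56)/(0.79 − j0.56)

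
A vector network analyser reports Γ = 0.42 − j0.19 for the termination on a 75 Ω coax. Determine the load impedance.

Z_L ≈ 159 − j76.5 Ω

Z_L = Z_0·(1 + Γ)/(1 − Γ) = 75·(1.42 − j0.19)/(0.58 + j0.19)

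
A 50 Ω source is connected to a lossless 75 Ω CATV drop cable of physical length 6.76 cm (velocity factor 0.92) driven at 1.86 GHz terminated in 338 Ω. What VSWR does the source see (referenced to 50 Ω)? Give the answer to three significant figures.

λ = v/f = 0.92·c / 1.86 GHz = 0.148 m
βl = 2π·l/λ = 2π × 0.456 = 164°
tan(βl) = -0.287
Z_in = Z_0·(Z_L + jZ_0·tanβl)/(Z_0 + jZ_L·tanβl) = 137 + j156 Ω
Γ_s = (Z_in − Z_s)/(Z_in + Z_s) = (87 + j156)/(187 + j156), |Γ_s| = 0.733
VSWR = (1 + |Γ_s|)/(1 − |Γ_s|)

VSWR ≈ 6.48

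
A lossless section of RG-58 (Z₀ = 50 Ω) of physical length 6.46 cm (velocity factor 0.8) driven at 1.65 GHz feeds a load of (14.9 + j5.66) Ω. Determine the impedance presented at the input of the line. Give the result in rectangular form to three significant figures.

Z_in ≈ 15.4 − j10.5 Ω

λ = v/f = 0.8·c / 1.65 GHz = 0.145 m
βl = 2π·l/λ = 2π × 0.444 = 160°
tan(βl) = tan(160°) = -0.366
Z_in = Z_0·(Z_L + jZ_0·tanβl)/(Z_0 + jZ_L·tanβl)
     = 50·(14.9 − j12.7)/(52.1 − j5.46)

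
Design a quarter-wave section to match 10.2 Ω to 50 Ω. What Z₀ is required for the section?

Z_qwt = √(Z_0·R_L) = √(50 × 10.2) = √510

Z_qwt ≈ 22.6 Ω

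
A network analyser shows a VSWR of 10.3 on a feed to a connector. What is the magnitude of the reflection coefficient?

|Γ| ≈ 0.823

|Γ| = (S − 1)/(S + 1) = (10.3 − 1)/(10.3 + 1) = 9.3/11.3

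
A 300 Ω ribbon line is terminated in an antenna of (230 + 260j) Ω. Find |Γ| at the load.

Γ = (Z_L − Z_0)/(Z_L + Z_0) = (-70 + j260)/(530 + j260)
|Γ| = 269/590

|Γ| ≈ 0.456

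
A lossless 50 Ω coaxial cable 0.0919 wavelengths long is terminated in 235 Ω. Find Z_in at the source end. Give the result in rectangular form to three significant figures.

βl = 2π × 0.0919 = 33.1°
tan(βl) = tan(33.1°) = 0.651
Z_in = Z_0·(Z_L + jZ_0·tanβl)/(Z_0 + jZ_L·tanβl)
     = 50·(235 + j32.6)/(50 + j153)

Z_in ≈ 32.3 − j66.2 Ω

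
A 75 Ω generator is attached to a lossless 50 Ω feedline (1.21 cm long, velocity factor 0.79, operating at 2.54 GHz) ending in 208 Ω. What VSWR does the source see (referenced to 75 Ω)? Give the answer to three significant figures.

VSWR ≈ 4.65

λ = v/f = 0.79·c / 2.54 GHz = 0.0933 m
βl = 2π·l/λ = 2π × 0.13 = 46.7°
tan(βl) = 1.06
Z_in = Z_0·(Z_L + jZ_0·tanβl)/(Z_0 + jZ_L·tanβl) = 21.6 − j42.2 Ω
Γ_s = (Z_in − Z_s)/(Z_in + Z_s) = (-53.4 − j42.2)/(96.6 − j42.2), |Γ_s| = 0.646
VSWR = (1 + |Γ_s|)/(1 − |Γ_s|)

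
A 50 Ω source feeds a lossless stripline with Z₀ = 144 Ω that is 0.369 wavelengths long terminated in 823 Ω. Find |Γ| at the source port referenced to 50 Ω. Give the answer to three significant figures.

βl = 2π × 0.369 = 133°
tan(βl) = -1.08
Z_in = Z_0·(Z_L + jZ_0·tanβl)/(Z_0 + jZ_L·tanβl) = 45.7 + j126 Ω
Γ_s = (Z_in − Z_s)/(Z_in + Z_s) = (-4.34 + j126)/(95.7 + j126), |Γ_s| = 0.797

|Γ| ≈ 0.797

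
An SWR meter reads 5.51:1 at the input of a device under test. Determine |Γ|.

|Γ| = (S − 1)/(S + 1) = (5.51 − 1)/(5.51 + 1) = 4.51/6.51

|Γ| ≈ 0.693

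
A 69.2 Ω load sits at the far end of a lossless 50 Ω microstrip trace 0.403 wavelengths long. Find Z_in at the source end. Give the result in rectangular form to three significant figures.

βl = 2π × 0.403 = 145°
tan(βl) = tan(145°) = -0.698
Z_in = Z_0·(Z_L + jZ_0·tanβl)/(Z_0 + jZ_L·tanβl)
     = 50·(69.2 − j34.9)/(50 − j48.3)

Z_in ≈ 53.2 + j16.5 Ω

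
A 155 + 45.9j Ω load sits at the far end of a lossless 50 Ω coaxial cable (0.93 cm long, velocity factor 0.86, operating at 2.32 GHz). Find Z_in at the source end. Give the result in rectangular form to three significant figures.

Z_in ≈ 60 − j70.6 Ω

λ = v/f = 0.86·c / 2.32 GHz = 0.111 m
βl = 2π·l/λ = 2π × 0.0836 = 30.1°
tan(βl) = tan(30.1°) = 0.58
Z_in = Z_0·(Z_L + jZ_0·tanβl)/(Z_0 + jZ_L·tanβl)
     = 50·(155 + j74.9)/(23.4 + j89.9)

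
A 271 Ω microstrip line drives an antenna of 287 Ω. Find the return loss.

RL ≈ 30.9 dB

Γ = (287 − 271)/(287 + 271) = 0.0287
RL = −20·log₁₀|Γ| = −20·log₁₀(0.0287)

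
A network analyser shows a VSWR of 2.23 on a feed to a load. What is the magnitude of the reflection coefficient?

|Γ| ≈ 0.381

|Γ| = (S − 1)/(S + 1) = (2.23 − 1)/(2.23 + 1) = 1.23/3.23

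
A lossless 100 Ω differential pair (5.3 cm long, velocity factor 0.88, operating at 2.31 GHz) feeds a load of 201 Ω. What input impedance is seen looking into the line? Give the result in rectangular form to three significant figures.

Z_in ≈ 174 + j57.9 Ω

λ = v/f = 0.88·c / 2.31 GHz = 0.114 m
βl = 2π·l/λ = 2π × 0.464 = 167°
tan(βl) = tan(167°) = -0.232
Z_in = Z_0·(Z_L + jZ_0·tanβl)/(Z_0 + jZ_L·tanβl)
     = 100·(201 − j23.2)/(100 − j46.6)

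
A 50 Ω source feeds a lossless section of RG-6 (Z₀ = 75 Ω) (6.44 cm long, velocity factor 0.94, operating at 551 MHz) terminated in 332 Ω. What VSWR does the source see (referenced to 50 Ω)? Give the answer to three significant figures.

λ = v/f = 0.94·c / 551 MHz = 0.512 m
βl = 2π·l/λ = 2π × 0.126 = 45.3°
tan(βl) = 1.01
Z_in = Z_0·(Z_L + jZ_0·tanβl)/(Z_0 + jZ_L·tanβl) = 31.9 − j67.1 Ω
Γ_s = (Z_in − Z_s)/(Z_in + Z_s) = (-18.1 − j67.1)/(81.9 − j67.1), |Γ_s| = 0.656
VSWR = (1 + |Γ_s|)/(1 − |Γ_s|)

VSWR ≈ 4.81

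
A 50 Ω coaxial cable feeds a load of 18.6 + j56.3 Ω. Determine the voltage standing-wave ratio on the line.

Γ = (Z_L − Z_0)/(Z_L + Z_0) = (-31.4 + j56.3)/(68.6 + j56.3)
|Γ| = 64.5/88.7 = 0.726
VSWR = (1 + |Γ|)/(1 − |Γ|) = 1.73/0.274

VSWR ≈ 6.31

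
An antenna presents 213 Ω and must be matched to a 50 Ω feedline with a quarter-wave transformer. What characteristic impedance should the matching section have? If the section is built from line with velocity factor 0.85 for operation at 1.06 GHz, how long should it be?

Z_qwt = √(Z_0·R_L) = √(50 × 213) = √10650
λ = 0.85·c/f = 0.241 m, so l = λ/4 = 0.0601 m

Z_qwt ≈ 103 Ω; length ≈ 6.01 cm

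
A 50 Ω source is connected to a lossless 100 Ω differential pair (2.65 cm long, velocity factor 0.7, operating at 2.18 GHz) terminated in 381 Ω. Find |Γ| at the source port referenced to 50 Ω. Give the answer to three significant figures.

|Γ| ≈ 0.351

λ = v/f = 0.7·c / 2.18 GHz = 0.0963 m
βl = 2π·l/λ = 2π × 0.275 = 99°
tan(βl) = -6.29
Z_in = Z_0·(Z_L + jZ_0·tanβl)/(Z_0 + jZ_L·tanβl) = 26.9 + j14.8 Ω
Γ_s = (Z_in − Z_s)/(Z_in + Z_s) = (-23.1 + j14.8)/(76.9 + j14.8), |Γ_s| = 0.351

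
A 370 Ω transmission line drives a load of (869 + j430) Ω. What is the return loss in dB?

Γ = (499 + j430)/(1239 + j430), |Γ| = 0.502
RL = −20·log₁₀|Γ| = −20·log₁₀(0.502)

RL ≈ 5.98 dB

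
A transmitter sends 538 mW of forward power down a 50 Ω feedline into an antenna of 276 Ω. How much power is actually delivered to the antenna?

P_delivered ≈ 279 mW

Γ = (276 − 50)/(276 + 50) = 0.693
|Γ|² = 0.481
P_refl = |Γ|²·P_inc = 259 mW, P_del = (1 − |Γ|²)·P_inc = 279 mW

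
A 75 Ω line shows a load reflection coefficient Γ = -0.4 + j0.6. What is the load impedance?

Z_L ≈ 15.5 + j38.8 Ω

Z_L = Z_0·(1 + Γ)/(1 − Γ) = 75·(0.6 + j0.6)/(1.4 − j0.6)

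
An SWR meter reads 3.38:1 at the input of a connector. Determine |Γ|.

|Γ| ≈ 0.543

|Γ| = (S − 1)/(S + 1) = (3.38 − 1)/(3.38 + 1) = 2.38/4.38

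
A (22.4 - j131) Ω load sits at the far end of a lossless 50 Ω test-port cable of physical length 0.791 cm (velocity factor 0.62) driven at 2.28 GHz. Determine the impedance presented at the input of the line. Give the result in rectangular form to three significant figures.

λ = v/f = 0.62·c / 2.28 GHz = 0.0816 m
βl = 2π·l/λ = 2π × 0.097 = 34.9°
tan(βl) = tan(34.9°) = 0.698
Z_in = Z_0·(Z_L + jZ_0·tanβl)/(Z_0 + jZ_L·tanβl)
     = 50·(22.4 − j96.1)/(141 + j15.6)

Z_in ≈ 4.11 − j34.4 Ω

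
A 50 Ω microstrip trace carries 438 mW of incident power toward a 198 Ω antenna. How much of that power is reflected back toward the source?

Γ = (198 − 50)/(198 + 50) = 0.597
|Γ|² = 0.356
P_refl = |Γ|²·P_inc = 156 mW, P_del = (1 − |Γ|²)·P_inc = 282 mW

P_reflected ≈ 156 mW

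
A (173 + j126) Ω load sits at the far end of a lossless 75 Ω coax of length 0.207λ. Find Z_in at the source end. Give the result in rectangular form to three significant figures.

βl = 2π × 0.207 = 74.5°
tan(βl) = tan(74.5°) = 3.61
Z_in = Z_0·(Z_L + jZ_0·tanβl)/(Z_0 + jZ_L·tanβl)
     = 75·(173 + j397)/(-380 + j625)

Z_in ≈ 25.6 − j36.3 Ω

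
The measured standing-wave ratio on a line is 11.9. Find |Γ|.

|Γ| ≈ 0.845

|Γ| = (S − 1)/(S + 1) = (11.9 − 1)/(11.9 + 1) = 10.9/12.9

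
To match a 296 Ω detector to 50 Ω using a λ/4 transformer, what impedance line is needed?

Z_qwt ≈ 122 Ω

Z_qwt = √(Z_0·R_L) = √(50 × 296) = √14800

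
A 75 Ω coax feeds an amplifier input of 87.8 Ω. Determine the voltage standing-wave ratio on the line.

For a purely resistive load, VSWR = R_L/Z_0 or Z_0/R_L (whichever > 1) = 87.8/75

VSWR ≈ 1.17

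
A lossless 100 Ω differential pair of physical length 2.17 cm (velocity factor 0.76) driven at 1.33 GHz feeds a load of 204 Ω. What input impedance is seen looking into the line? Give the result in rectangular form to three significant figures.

λ = v/f = 0.76·c / 1.33 GHz = 0.171 m
βl = 2π·l/λ = 2π × 0.127 = 45.6°
tan(βl) = tan(45.6°) = 1.02
Z_in = Z_0·(Z_L + jZ_0·tanβl)/(Z_0 + jZ_L·tanβl)
     = 100·(204 + j102)/(100 + j208)

Z_in ≈ 78.1 − j60.5 Ω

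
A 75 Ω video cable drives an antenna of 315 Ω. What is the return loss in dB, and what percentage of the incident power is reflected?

RL ≈ 4.22 dB; 37.9% of incident power reflected

Γ = (315 − 75)/(315 + 75) = 0.615
RL = −20·log₁₀(0.615) = 4.22 dB
P_refl/P_inc = |Γ|² = 0.379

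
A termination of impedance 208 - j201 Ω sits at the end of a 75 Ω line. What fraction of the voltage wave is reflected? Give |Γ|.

|Γ| ≈ 0.694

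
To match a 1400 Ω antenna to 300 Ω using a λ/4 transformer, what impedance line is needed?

Z_qwt ≈ 648 Ω

Z_qwt = √(Z_0·R_L) = √(300 × 1400) = √420000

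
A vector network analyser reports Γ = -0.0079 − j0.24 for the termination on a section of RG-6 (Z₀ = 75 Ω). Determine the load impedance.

Z_L ≈ 65.8 − j33.5 Ω

Z_L = Z_0·(1 + Γ)/(1 − Γ) = 75·(0.992 − j0.24)/(1.01 + j0.24)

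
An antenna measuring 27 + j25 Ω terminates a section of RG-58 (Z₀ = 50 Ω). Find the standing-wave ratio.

VSWR ≈ 2.45

Γ = (Z_L − Z_0)/(Z_L + Z_0) = (-23 + j25)/(77 + j25)
|Γ| = 34/81 = 0.42
VSWR = (1 + |Γ|)/(1 − |Γ|) = 1.42/0.58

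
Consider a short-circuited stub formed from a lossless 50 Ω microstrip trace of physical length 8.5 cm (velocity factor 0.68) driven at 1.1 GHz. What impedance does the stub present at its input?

λ = v/f = 0.68·c / 1.1 GHz = 0.185 m
βl = 2π·l/λ = 2π × 0.458 = 165°
tan(βl) = -0.268
For a short-circuited stub, Z_in = jZ_0·tan(βl)

Z_in ≈ −j13.4 Ω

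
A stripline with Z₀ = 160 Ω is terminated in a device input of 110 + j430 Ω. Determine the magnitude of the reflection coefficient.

|Γ| ≈ 0.853

Γ = (Z_L − Z_0)/(Z_L + Z_0) = (-50 + j430)/(270 + j430)
|Γ| = 433/508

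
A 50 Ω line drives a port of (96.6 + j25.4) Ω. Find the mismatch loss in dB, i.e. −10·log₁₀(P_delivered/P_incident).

Γ = (46.6 + j25.4)/(146.6 + j25.4), |Γ| = 0.357
|Γ|² = 0.127, so P_del/P_inc = 1 − |Γ|² = 0.873
ML = −10·log₁₀(1 − |Γ|²)

mismatch loss ≈ 0.591 dB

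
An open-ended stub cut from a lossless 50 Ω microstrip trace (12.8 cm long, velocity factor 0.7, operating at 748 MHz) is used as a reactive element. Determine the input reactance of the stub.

X_in ≈ 176 Ω (inductive)

λ = v/f = 0.7·c / 748 MHz = 0.281 m
βl = 2π·l/λ = 2π × 0.456 = 164°
tan(βl) = -0.284
For an open-ended stub, Z_in = −jZ_0·cot(βl) = −jZ_0/tan(βl)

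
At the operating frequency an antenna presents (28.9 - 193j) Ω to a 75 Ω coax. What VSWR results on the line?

Γ = (Z_L − Z_0)/(Z_L + Z_0) = (-46.1 − j193)/(103.9 − j193)
|Γ| = 198/219 = 0.905
VSWR = (1 + |Γ|)/(1 − |Γ|) = 1.91/0.0947

VSWR ≈ 20.1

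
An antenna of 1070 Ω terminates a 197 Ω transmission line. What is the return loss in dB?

Γ = (1070 − 197)/(1070 + 197) = 0.689
RL = −20·log₁₀|Γ| = −20·log₁₀(0.689)

RL ≈ 3.24 dB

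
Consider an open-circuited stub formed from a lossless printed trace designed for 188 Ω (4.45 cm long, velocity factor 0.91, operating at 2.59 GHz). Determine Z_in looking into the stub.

Z_in ≈ +j353 Ω

λ = v/f = 0.91·c / 2.59 GHz = 0.105 m
βl = 2π·l/λ = 2π × 0.422 = 152°
tan(βl) = -0.532
For an open-circuited stub, Z_in = −jZ_0·cot(βl) = −jZ_0/tan(βl)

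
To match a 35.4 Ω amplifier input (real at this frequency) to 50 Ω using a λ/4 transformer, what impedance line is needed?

Z_qwt ≈ 42.1 Ω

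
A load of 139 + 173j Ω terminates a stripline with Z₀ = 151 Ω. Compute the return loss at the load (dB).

RL ≈ 5.79 dB

Γ = (-12 + j173)/(290 + j173), |Γ| = 0.514
RL = −20·log₁₀|Γ| = −20·log₁₀(0.514)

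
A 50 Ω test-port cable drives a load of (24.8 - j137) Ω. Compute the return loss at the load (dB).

Γ = (-25.2 − j137)/(74.8 − j137), |Γ| = 0.892
RL = −20·log₁₀|Γ| = −20·log₁₀(0.892)

RL ≈ 0.989 dB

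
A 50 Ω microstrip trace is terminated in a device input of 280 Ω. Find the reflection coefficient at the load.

Γ = (Z_L − Z_0)/(Z_L + Z_0) = (280 − 50)/(280 + 50) = 230/330

Γ = 0.697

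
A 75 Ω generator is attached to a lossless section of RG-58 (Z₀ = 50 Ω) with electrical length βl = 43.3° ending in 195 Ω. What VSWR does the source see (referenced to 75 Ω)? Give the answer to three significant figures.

VSWR ≈ 4.17

tan(βl) = 0.942
Z_in = Z_0·(Z_L + jZ_0·tanβl)/(Z_0 + jZ_L·tanβl) = 25.4 − j46.2 Ω
Γ_s = (Z_in − Z_s)/(Z_in + Z_s) = (-49.6 − j46.2)/(100 − j46.2), |Γ_s| = 0.613
VSWR = (1 + |Γ_s|)/(1 − |Γ_s|)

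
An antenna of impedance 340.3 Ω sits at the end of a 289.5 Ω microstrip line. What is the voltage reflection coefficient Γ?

Γ = 0.0807

Γ = (Z_L − Z_0)/(Z_L + Z_0) = (340.3 − 289.5)/(340.3 + 289.5) = 50.8/629.8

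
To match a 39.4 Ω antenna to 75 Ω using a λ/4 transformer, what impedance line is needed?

Z_qwt ≈ 54.4 Ω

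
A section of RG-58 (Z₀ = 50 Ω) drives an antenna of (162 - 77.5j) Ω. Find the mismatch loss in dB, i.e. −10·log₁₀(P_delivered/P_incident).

mismatch loss ≈ 1.97 dB

Γ = (112 − j77.5)/(212 − j77.5), |Γ| = 0.603
|Γ|² = 0.364, so P_del/P_inc = 1 − |Γ|² = 0.636
ML = −10·log₁₀(1 − |Γ|²)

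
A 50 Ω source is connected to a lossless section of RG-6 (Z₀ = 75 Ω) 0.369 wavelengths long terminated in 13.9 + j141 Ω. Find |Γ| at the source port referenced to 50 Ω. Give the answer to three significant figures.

|Γ| ≈ 0.894

βl = 2π × 0.369 = 133°
tan(βl) = -1.08
Z_in = Z_0·(Z_L + jZ_0·tanβl)/(Z_0 + jZ_L·tanβl) = 3.27 + j20.1 Ω
Γ_s = (Z_in − Z_s)/(Z_in + Z_s) = (-46.7 + j20.1)/(53.3 + j20.1), |Γ_s| = 0.894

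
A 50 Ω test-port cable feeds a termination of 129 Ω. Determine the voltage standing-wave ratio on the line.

For a purely resistive load, VSWR = R_L/Z_0 or Z_0/R_L (whichever > 1) = 129/50

VSWR ≈ 2.58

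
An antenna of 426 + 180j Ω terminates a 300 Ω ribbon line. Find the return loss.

Γ = (126 + j180)/(726 + j180), |Γ| = 0.294
RL = −20·log₁₀|Γ| = −20·log₁₀(0.294)

RL ≈ 10.6 dB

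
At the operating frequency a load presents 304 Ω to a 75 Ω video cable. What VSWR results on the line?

VSWR ≈ 4.05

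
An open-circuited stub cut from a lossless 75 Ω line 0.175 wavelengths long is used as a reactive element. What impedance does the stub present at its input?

βl = 2π × 0.175 = 63°
tan(βl) = 1.96
For an open-circuited stub, Z_in = −jZ_0·cot(βl) = −jZ_0/tan(βl)

Z_in ≈ −j38.2 Ω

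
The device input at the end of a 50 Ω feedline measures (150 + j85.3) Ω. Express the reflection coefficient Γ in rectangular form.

Γ ≈ 0.577 + j0.18

Γ = (Z_L − Z_0)/(Z_L + Z_0) = (100 + j85.3)/(200 + j85.3)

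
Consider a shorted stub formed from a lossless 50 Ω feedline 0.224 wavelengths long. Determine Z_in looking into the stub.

βl = 2π × 0.224 = 80.6°
tan(βl) = 6.07
For a shorted stub, Z_in = jZ_0·tan(βl)

Z_in ≈ +j303 Ω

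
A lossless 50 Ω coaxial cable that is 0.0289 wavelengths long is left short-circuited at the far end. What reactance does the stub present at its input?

X_in ≈ 9.18 Ω (inductive)

βl = 2π × 0.0289 = 10.4°
tan(βl) = 0.184
For a short-circuited stub, Z_in = jZ_0·tan(βl)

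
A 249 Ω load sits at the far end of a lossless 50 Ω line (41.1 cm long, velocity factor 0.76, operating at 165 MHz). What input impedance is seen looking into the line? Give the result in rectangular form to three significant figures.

λ = v/f = 0.76·c / 165 MHz = 1.38 m
βl = 2π·l/λ = 2π × 0.297 = 107°
tan(βl) = tan(107°) = -3.26
Z_in = Z_0·(Z_L + jZ_0·tanβl)/(Z_0 + jZ_L·tanβl)
     = 50·(249 − j163)/(50 − j811)

Z_in ≈ 10.9 + j14.7 Ω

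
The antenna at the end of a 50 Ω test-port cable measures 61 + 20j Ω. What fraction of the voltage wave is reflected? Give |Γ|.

Γ = (Z_L − Z_0)/(Z_L + Z_0) = (11 + j20)/(111 + j20)
|Γ| = 22.8/113

|Γ| ≈ 0.202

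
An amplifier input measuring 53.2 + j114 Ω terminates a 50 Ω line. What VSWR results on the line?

VSWR ≈ 6.74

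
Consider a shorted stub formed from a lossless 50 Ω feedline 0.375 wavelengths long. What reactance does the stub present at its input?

X_in ≈ -50 Ω (capacitive)

βl = 2π × 0.375 = 135°
tan(βl) = -1
For a shorted stub, Z_in = jZ_0·tan(βl)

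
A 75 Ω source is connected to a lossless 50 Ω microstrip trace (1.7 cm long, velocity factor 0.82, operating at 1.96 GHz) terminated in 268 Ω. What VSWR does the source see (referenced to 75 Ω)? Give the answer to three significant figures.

VSWR ≈ 6.13

λ = v/f = 0.82·c / 1.96 GHz = 0.126 m
βl = 2π·l/λ = 2π × 0.135 = 48.8°
tan(βl) = 1.14
Z_in = Z_0·(Z_L + jZ_0·tanβl)/(Z_0 + jZ_L·tanβl) = 16.1 − j41.2 Ω
Γ_s = (Z_in − Z_s)/(Z_in + Z_s) = (-58.9 − j41.2)/(91.1 − j41.2), |Γ_s| = 0.719
VSWR = (1 + |Γ_s|)/(1 − |Γ_s|)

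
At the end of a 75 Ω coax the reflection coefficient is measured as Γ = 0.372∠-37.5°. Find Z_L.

Z_L = Z_0·(1 + Γ)/(1 − Γ) = 75·(1.3 − j0.226)/(0.705 + j0.226)

Z_L ≈ 118 − j62 Ω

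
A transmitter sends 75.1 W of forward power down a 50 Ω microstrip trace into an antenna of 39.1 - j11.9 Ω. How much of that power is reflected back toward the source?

P_reflected ≈ 2.42 W

|Γ| = |(-10.9 − j11.9)/(89.1 − j11.9)| = 0.18
|Γ|² = 0.0322
P_refl = |Γ|²·P_inc = 2.42 W, P_del = (1 − |Γ|²)·P_inc = 72.7 W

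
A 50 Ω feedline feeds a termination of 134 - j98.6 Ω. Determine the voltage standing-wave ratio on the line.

Γ = (Z_L − Z_0)/(Z_L + Z_0) = (84 − j98.6)/(184 − j98.6)
|Γ| = 130/209 = 0.62
VSWR = (1 + |Γ|)/(1 − |Γ|) = 1.62/0.38

VSWR ≈ 4.27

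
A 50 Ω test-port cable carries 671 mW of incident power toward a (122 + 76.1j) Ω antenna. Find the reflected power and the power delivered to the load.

P_reflected ≈ 208 mW; P_delivered ≈ 463 mW

|Γ| = |(72 + j76.1)/(172 + j76.1)| = 0.557
|Γ|² = 0.31
P_refl = |Γ|²·P_inc = 208 mW, P_del = (1 − |Γ|²)·P_inc = 463 mW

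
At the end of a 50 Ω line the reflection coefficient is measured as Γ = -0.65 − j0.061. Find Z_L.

Z_L = Z_0·(1 + Γ)/(1 − Γ) = 50·(0.35 − j0.061)/(1.65 + j0.061)

Z_L ≈ 10.5 − j2.24 Ω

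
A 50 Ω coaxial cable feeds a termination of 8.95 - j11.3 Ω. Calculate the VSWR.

VSWR ≈ 5.88

Γ = (Z_L − Z_0)/(Z_L + Z_0) = (-41.05 − j11.3)/(58.95 − j11.3)
|Γ| = 42.6/60 = 0.709
VSWR = (1 + |Γ|)/(1 − |Γ|) = 1.71/0.291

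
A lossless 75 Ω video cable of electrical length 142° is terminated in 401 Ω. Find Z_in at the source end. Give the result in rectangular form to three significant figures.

Z_in ≈ 35 + j87.6 Ω

tan(βl) = tan(142°) = -0.781
Z_in = Z_0·(Z_L + jZ_0·tanβl)/(Z_0 + jZ_L·tanβl)
     = 75·(401 − j58.6)/(75 − j313)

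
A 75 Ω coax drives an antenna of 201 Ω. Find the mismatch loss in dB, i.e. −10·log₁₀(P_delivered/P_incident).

Γ = (201 − 75)/(201 + 75) = 0.457
|Γ|² = 0.208, so P_del/P_inc = 1 − |Γ|² = 0.792
ML = −10·log₁₀(1 − |Γ|²)

mismatch loss ≈ 1.02 dB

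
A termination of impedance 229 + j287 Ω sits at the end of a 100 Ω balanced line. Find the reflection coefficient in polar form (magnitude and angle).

Γ ≈ 0.721 ∠ 24.7°

Γ = (Z_L − Z_0)/(Z_L + Z_0) = (129 + j287)/(329 + j287)
|Γ| = 315/437 = 0.721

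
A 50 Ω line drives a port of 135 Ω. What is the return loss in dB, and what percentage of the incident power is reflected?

Γ = (135 − 50)/(135 + 50) = 0.459
RL = −20·log₁₀(0.459) = 6.76 dB
P_refl/P_inc = |Γ|² = 0.211

RL ≈ 6.76 dB; 21.1% of incident power reflected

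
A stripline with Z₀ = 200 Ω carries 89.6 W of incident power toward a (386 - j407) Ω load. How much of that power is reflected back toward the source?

P_reflected ≈ 35.2 W

|Γ| = |(186 − j407)/(586 − j407)| = 0.627
|Γ|² = 0.393
P_refl = |Γ|²·P_inc = 35.2 W, P_del = (1 − |Γ|²)·P_inc = 54.4 W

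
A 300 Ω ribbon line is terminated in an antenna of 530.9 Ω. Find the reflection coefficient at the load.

Γ = (Z_L − Z_0)/(Z_L + Z_0) = (530.9 − 300)/(530.9 + 300) = 230.9/830.9

Γ = 0.278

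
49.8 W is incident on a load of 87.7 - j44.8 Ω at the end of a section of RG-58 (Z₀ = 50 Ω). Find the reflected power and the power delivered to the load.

P_reflected ≈ 8.14 W; P_delivered ≈ 41.7 W

|Γ| = |(37.7 − j44.8)/(137.7 − j44.8)| = 0.404
|Γ|² = 0.164
P_refl = |Γ|²·P_inc = 8.14 W, P_del = (1 − |Γ|²)·P_inc = 41.7 W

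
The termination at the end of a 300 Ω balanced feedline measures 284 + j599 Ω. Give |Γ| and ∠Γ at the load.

Γ ≈ 0.716 ∠ 45.8°

Γ = (Z_L − Z_0)/(Z_L + Z_0) = (-16 + j599)/(584 + j599)
|Γ| = 599/837 = 0.716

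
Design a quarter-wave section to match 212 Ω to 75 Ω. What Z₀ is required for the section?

Z_qwt ≈ 126 Ω

Z_qwt = √(Z_0·R_L) = √(75 × 212) = √15900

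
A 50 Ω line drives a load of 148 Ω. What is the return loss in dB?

RL ≈ 6.11 dB

Γ = (148 − 50)/(148 + 50) = 0.495
RL = −20·log₁₀|Γ| = −20·log₁₀(0.495)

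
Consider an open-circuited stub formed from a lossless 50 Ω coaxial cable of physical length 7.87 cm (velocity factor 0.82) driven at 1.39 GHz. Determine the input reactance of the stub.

X_in ≈ 138 Ω (inductive)

λ = v/f = 0.82·c / 1.39 GHz = 0.177 m
βl = 2π·l/λ = 2π × 0.445 = 160°
tan(βl) = -0.362
For an open-circuited stub, Z_in = −jZ_0·cot(βl) = −jZ_0/tan(βl)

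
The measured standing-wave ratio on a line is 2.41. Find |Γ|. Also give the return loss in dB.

|Γ| ≈ 0.413; return loss ≈ 7.67 dB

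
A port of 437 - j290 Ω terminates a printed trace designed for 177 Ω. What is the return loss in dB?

RL ≈ 4.83 dB

Γ = (260 − j290)/(614 − j290), |Γ| = 0.574
RL = −20·log₁₀|Γ| = −20·log₁₀(0.574)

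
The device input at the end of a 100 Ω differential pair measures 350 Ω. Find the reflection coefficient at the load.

Γ = (Z_L − Z_0)/(Z_L + Z_0) = (350 − 100)/(350 + 100) = 250/450

Γ = 0.556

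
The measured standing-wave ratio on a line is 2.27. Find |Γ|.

|Γ| = (S − 1)/(S + 1) = (2.27 − 1)/(2.27 + 1) = 1.27/3.27

|Γ| ≈ 0.388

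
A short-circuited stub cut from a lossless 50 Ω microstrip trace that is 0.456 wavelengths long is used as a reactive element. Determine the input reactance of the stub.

X_in ≈ -14.2 Ω (capacitive)

βl = 2π × 0.456 = 164°
tan(βl) = -0.284
For a short-circuited stub, Z_in = jZ_0·tan(βl)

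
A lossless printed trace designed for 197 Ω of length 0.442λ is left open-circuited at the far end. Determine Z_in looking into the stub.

Z_in ≈ +j516 Ω

βl = 2π × 0.442 = 159°
tan(βl) = -0.381
For an open-circuited stub, Z_in = −jZ_0·cot(βl) = −jZ_0/tan(βl)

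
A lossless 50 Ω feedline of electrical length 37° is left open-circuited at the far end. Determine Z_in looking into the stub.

Z_in ≈ −j66.4 Ω

tan(βl) = 0.754
For an open-circuited stub, Z_in = −jZ_0·cot(βl) = −jZ_0/tan(βl)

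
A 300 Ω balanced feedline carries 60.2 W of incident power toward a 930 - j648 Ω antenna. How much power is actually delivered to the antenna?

P_delivered ≈ 34.8 W

|Γ| = |(630 − j648)/(1230 − j648)| = 0.65
|Γ|² = 0.423
P_refl = |Γ|²·P_inc = 25.4 W, P_del = (1 − |Γ|²)·P_inc = 34.8 W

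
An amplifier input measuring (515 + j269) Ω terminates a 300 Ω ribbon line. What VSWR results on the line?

VSWR ≈ 2.34

Γ = (Z_L − Z_0)/(Z_L + Z_0) = (215 + j269)/(815 + j269)
|Γ| = 344/858 = 0.401
VSWR = (1 + |Γ|)/(1 − |Γ|) = 1.4/0.599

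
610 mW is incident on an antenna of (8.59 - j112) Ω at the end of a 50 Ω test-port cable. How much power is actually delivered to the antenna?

|Γ| = |(-41.41 − j112)/(58.59 − j112)| = 0.945
|Γ|² = 0.892
P_refl = |Γ|²·P_inc = 544 mW, P_del = (1 − |Γ|²)·P_inc = 65.6 mW

P_delivered ≈ 65.6 mW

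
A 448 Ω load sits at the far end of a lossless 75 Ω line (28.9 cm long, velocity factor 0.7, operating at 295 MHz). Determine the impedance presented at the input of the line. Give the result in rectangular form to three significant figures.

Z_in ≈ 38.1 + j102 Ω

λ = v/f = 0.7·c / 295 MHz = 0.712 m
βl = 2π·l/λ = 2π × 0.406 = 146°
tan(βl) = tan(146°) = -0.671
Z_in = Z_0·(Z_L + jZ_0·tanβl)/(Z_0 + jZ_L·tanβl)
     = 75·(448 − j50.3)/(75 − j300)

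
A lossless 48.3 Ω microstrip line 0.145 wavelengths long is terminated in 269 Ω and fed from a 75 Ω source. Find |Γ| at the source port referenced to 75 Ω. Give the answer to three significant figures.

βl = 2π × 0.145 = 52.2°
tan(βl) = 1.29
Z_in = Z_0·(Z_L + jZ_0·tanβl)/(Z_0 + jZ_L·tanβl) = 13.6 − j35.6 Ω
Γ_s = (Z_in − Z_s)/(Z_in + Z_s) = (-61.4 − j35.6)/(88.6 − j35.6), |Γ_s| = 0.743

|Γ| ≈ 0.743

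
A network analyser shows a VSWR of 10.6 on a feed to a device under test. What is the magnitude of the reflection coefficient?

|Γ| ≈ 0.828

|Γ| = (S − 1)/(S + 1) = (10.6 − 1)/(10.6 + 1) = 9.6/11.6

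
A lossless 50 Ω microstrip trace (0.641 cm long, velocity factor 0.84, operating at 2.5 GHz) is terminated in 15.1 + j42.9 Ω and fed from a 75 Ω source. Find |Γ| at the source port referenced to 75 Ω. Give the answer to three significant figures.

|Γ| ≈ 0.656

λ = v/f = 0.84·c / 2.5 GHz = 0.101 m
βl = 2π·l/λ = 2π × 0.0636 = 22.9°
tan(βl) = 0.422
Z_in = Z_0·(Z_L + jZ_0·tanβl)/(Z_0 + jZ_L·tanβl) = 42.1 + j92 Ω
Γ_s = (Z_in − Z_s)/(Z_in + Z_s) = (-32.9 + j92)/(117 + j92), |Γ_s| = 0.656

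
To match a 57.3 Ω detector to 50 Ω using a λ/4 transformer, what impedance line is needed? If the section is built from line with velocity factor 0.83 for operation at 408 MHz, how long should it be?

Z_qwt ≈ 53.5 Ω; length ≈ 15.3 cm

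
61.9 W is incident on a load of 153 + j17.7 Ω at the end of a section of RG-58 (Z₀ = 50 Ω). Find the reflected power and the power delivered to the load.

P_reflected ≈ 16.3 W; P_delivered ≈ 45.6 W

|Γ| = |(103 + j17.7)/(203 + j17.7)| = 0.513
|Γ|² = 0.263
P_refl = |Γ|²·P_inc = 16.3 W, P_del = (1 − |Γ|²)·P_inc = 45.6 W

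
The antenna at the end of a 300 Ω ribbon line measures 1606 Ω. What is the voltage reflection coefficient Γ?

Γ = 0.685

Γ = (Z_L − Z_0)/(Z_L + Z_0) = (1606 − 300)/(1606 + 300) = 1306/1906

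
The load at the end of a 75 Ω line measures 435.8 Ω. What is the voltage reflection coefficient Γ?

Γ = (Z_L − Z_0)/(Z_L + Z_0) = (435.8 − 75)/(435.8 + 75) = 360.8/510.8

Γ = 0.706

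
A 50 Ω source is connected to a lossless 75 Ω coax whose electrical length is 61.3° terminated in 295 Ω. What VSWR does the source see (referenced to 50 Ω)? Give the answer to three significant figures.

tan(βl) = 1.83
Z_in = Z_0·(Z_L + jZ_0·tanβl)/(Z_0 + jZ_L·tanβl) = 24.3 − j37.7 Ω
Γ_s = (Z_in − Z_s)/(Z_in + Z_s) = (-25.7 − j37.7)/(74.3 − j37.7), |Γ_s| = 0.547
VSWR = (1 + |Γ_s|)/(1 − |Γ_s|)

VSWR ≈ 3.42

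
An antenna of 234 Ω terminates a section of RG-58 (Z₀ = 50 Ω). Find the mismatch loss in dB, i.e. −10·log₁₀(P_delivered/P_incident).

mismatch loss ≈ 2.36 dB

Γ = (234 − 50)/(234 + 50) = 0.648
|Γ|² = 0.42, so P_del/P_inc = 1 − |Γ|² = 0.58
ML = −10·log₁₀(1 − |Γ|²)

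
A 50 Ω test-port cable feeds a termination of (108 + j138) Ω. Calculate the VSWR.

VSWR ≈ 5.98

Γ = (Z_L − Z_0)/(Z_L + Z_0) = (58 + j138)/(158 + j138)
|Γ| = 150/210 = 0.714
VSWR = (1 + |Γ|)/(1 − |Γ|) = 1.71/0.286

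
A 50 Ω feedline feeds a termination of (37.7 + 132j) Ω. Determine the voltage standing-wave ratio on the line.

Γ = (Z_L − Z_0)/(Z_L + Z_0) = (-12.3 + j132)/(87.7 + j132)
|Γ| = 133/158 = 0.837
VSWR = (1 + |Γ|)/(1 − |Γ|) = 1.84/0.163

VSWR ≈ 11.2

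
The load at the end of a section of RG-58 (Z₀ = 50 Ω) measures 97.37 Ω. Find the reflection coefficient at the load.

Γ = 0.321

Γ = (Z_L − Z_0)/(Z_L + Z_0) = (97.37 − 50)/(97.37 + 50) = 47.37/147.4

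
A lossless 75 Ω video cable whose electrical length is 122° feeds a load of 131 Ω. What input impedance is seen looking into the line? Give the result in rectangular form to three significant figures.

tan(βl) = tan(122°) = -1.6
Z_in = Z_0·(Z_L + jZ_0·tanβl)/(Z_0 + jZ_L·tanβl)
     = 75·(131 − j120)/(75 − j210)

Z_in ≈ 52.9 + j27.9 Ω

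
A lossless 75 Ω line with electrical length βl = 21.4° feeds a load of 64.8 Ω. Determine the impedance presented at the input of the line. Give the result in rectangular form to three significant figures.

tan(βl) = tan(21.4°) = 0.392
Z_in = Z_0·(Z_L + jZ_0·tanβl)/(Z_0 + jZ_L·tanβl)
     = 75·(64.8 + j29.4)/(75 + j25.4)

Z_in ≈ 67.1 + j6.68 Ω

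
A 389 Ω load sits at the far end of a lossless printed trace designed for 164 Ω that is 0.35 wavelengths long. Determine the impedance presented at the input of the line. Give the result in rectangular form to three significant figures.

βl = 2π × 0.35 = 126°
tan(βl) = tan(126°) = -1.38
Z_in = Z_0·(Z_L + jZ_0·tanβl)/(Z_0 + jZ_L·tanβl)
     = 164·(389 − j226)/(164 − j535)

Z_in ≈ 96.6 + j89.6 Ω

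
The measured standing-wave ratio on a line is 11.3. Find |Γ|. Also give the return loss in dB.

|Γ| ≈ 0.837; return loss ≈ 1.54 dB

|Γ| = (S − 1)/(S + 1) = (11.3 − 1)/(11.3 + 1) = 10.3/12.3
RL = −20·log₁₀|Γ| = −20·log₁₀(0.837)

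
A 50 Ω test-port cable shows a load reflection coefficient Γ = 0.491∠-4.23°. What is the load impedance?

Z_L = Z_0·(1 + Γ)/(1 − Γ) = 50·(1.49 − j0.0362)/(0.51 + j0.0362)

Z_L ≈ 145 − j13.8 Ω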